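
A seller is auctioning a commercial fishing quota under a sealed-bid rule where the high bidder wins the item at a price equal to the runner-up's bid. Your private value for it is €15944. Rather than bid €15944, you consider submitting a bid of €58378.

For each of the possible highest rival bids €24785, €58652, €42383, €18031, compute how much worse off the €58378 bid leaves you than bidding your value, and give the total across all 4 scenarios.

€37367

The deviation costs you only when the competing bid falls strictly between €15944 and €58378; elsewhere both bids give the same outcome.
€24785: truthful payoff €0, deviation payoff −€8841 → loss €8841.
€58652: outcomes coincide → loss €0.
€42383: truthful payoff €0, deviation payoff −€26439 → loss €26439.
€18031: truthful payoff €0, deviation payoff −€2087 → loss €2087.
Total loss = €8841 + €26439 + €2087 = €37367.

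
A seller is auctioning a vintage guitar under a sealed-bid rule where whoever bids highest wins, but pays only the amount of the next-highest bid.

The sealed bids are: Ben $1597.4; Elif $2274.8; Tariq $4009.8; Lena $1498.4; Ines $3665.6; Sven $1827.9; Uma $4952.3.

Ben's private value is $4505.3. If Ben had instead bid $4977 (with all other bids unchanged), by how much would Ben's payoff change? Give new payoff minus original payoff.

−$447

The highest bid among the other bidders is $4952.3; Ben's bid doesn't change that.
Original bid $1597.4: Ben is not highest (top rival bid is $4952.3); payoff $0.
Alternative bid $4977: Ben is highest, pays the top rival bid $4952.3; payoff $4505.3 − $4952.3 = −$447.
Change in payoff = −$447 − ($0) = −$447.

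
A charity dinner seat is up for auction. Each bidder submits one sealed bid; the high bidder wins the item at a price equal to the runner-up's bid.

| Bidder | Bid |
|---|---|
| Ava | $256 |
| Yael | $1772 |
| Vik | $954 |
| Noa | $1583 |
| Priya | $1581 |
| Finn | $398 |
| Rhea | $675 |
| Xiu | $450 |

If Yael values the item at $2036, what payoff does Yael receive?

$453

Highest bid: Yael at $1772, so Yael wins.
Second-highest bid: Noa at $1583 — that is the price the winner pays.
Yael's payoff = value − price = $2036 − $1583 = $453.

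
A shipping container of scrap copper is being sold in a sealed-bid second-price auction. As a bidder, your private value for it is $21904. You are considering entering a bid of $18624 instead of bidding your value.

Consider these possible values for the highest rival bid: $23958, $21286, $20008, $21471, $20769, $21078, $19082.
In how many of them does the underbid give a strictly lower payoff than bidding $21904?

6

The deviation hurts exactly when the highest competing bid lies strictly between $18624 and $21904 — underbidding then forfeits a profitable win.
$23958: above both → same outcome either way.
$21286: inside the interval → strictly worse (loss $618).
$20008: inside the interval → strictly worse (loss $1896).
$21471: inside the interval → strictly worse (loss $433).
$20769: inside the interval → strictly worse (loss $1135).
$21078: inside the interval → strictly worse (loss $826).
$19082: inside the interval → strictly worse (loss $2822).
Count: 6.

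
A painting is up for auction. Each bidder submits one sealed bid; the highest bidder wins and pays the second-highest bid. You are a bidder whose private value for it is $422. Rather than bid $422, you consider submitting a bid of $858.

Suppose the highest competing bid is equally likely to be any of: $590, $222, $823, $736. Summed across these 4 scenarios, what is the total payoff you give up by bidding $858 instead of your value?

$883

The deviation costs you only when the competing bid falls strictly between $422 and $858; elsewhere both bids give the same outcome.
$590: truthful payoff $0, deviation payoff −$168 → loss $168.
$222: outcomes coincide → loss $0.
$823: truthful payoff $0, deviation payoff −$401 → loss $401.
$736: truthful payoff $0, deviation payoff −$314 → loss $314.
Total loss = $168 + $401 + $314 = $883.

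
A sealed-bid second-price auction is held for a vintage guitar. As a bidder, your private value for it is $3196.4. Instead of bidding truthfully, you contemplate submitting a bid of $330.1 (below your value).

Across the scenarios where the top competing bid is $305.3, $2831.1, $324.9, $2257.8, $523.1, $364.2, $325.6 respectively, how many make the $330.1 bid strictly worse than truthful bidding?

4

The deviation hurts exactly when the highest competing bid lies strictly between $330.1 and $3196.4 — underbidding then forfeits a profitable win.
$305.3: below both → same outcome either way.
$2831.1: inside the interval → strictly worse (loss $365.3).
$324.9: below both → same outcome either way.
$2257.8: inside the interval → strictly worse (loss $938.6).
$523.1: inside the interval → strictly worse (loss $2673.3).
$364.2: inside the interval → strictly worse (loss $2832.2).
$325.6: below both → same outcome either way.
Count: 4.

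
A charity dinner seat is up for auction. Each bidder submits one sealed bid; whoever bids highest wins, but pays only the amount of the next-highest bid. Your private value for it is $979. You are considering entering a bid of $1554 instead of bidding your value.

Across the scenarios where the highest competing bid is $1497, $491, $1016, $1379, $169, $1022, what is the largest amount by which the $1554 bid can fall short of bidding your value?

$518

$1497: truthful gives $0, deviation gives −$518 → loss $518.
$491: same outcome either way → loss $0.
$1016: truthful gives $0, deviation gives −$37 → loss $37.
$1379: truthful gives $0, deviation gives −$400 → loss $400.
$169: same outcome either way → loss $0.
$1022: truthful gives $0, deviation gives −$43 → loss $43.
Maximum loss: $518.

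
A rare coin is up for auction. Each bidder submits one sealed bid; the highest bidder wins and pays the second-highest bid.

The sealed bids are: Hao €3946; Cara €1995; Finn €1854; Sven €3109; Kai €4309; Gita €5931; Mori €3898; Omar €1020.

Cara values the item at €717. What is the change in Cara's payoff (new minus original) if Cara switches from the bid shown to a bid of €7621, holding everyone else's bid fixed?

−€5214

The highest bid among the other bidders is €5931; Cara's bid doesn't change that.
Original bid €1995: Cara is not highest (top rival bid is €5931); payoff €0.
Alternative bid €7621: Cara is highest, pays the top rival bid €5931; payoff €717 − €5931 = −€5214.
Change in payoff = −€5214 − (€0) = −€5214.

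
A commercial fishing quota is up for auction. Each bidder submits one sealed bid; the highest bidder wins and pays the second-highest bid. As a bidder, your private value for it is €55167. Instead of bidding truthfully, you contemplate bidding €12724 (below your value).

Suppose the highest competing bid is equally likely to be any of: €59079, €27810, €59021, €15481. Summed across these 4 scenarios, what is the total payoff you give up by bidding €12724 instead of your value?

€67043

The deviation costs you only when the competing bid falls strictly between €12724 and €55167; elsewhere both bids give the same outcome.
€59079: outcomes coincide → loss €0.
€27810: truthful payoff €27357, deviation payoff €0 → loss €27357.
€59021: outcomes coincide → loss €0.
€15481: truthful payoff €39686, deviation payoff €0 → loss €39686.
Total loss = €27357 + €39686 = €67043.
In a second-price auction your bid sets only whether you win, not what you pay, so bidding your true value is weakly dominant.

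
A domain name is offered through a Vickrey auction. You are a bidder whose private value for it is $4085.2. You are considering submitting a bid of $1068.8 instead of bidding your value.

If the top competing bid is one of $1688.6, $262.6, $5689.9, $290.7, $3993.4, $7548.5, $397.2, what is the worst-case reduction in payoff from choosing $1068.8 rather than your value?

$1688.6: truthful gives $2396.6, deviation gives $0 → loss $2396.6.
$262.6: same outcome either way → loss $0.
$5689.9: same outcome either way → loss $0.
$290.7: same outcome either way → loss $0.
$3993.4: truthful gives $91.8, deviation gives $0 → loss $91.8.
$7548.5: same outcome either way → loss $0.
$397.2: same outcome either way → loss $0.
Maximum loss: $2396.6.

$2396.6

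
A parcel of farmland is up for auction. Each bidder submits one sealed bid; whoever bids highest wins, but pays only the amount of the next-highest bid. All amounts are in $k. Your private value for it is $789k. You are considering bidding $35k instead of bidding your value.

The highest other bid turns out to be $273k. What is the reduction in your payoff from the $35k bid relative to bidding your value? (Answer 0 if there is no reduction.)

Bidding your value $789k: you win (since $789k > $273k) and pay $273k. Payoff $516k.
Bidding $35k: you lose. Payoff $0k.
The competing bid $273k lies between your shaded bid and your value, so underbidding forfeits an item you could have won at a profitable price.
Loss from deviating = $516k − ($0k) = $516k.
Truthful bidding weakly dominates here: raising your bid can only win items priced above your value, and lowering it can only forfeit items priced below.

$516k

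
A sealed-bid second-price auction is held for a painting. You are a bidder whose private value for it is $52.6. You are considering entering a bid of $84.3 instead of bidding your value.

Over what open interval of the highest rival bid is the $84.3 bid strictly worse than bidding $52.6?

If the competing bid is below $52.6, both bids win at the same price — no difference.
If it is above $84.3, both bids lose — no difference.
If it lies strictly between $52.6 and $84.3, bidding your value loses (payoff 0) while bidding $84.3 wins at a price above your value (payoff negative).
So the deviation strictly hurts on the open interval ($52.6, $84.3).
Because the price is fixed by the runner-up's bid, deviating from your value can only change a good outcome into a bad one — never the reverse.

($52.6, $84.3)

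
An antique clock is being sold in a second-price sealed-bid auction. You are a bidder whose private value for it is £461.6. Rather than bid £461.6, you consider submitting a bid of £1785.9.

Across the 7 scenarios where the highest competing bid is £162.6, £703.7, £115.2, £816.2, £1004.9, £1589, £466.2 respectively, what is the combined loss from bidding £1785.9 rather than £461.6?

£2272

The deviation costs you only when the competing bid falls strictly between £461.6 and £1785.9; elsewhere both bids give the same outcome.
£162.6: outcomes coincide → loss £0.
£703.7: truthful payoff £0, deviation payoff −£242.1 → loss £242.1.
£115.2: outcomes coincide → loss £0.
£816.2: truthful payoff £0, deviation payoff −£354.6 → loss £354.6.
£1004.9: truthful payoff £0, deviation payoff −£543.3 → loss £543.3.
£1589: truthful payoff £0, deviation payoff −£1127.4 → loss £1127.4.
£466.2: truthful payoff £0, deviation payoff −£4.6 → loss £4.6.
Total loss = £242.1 + £354.6 + £543.3 + £1127.4 + £4.6 = £2272.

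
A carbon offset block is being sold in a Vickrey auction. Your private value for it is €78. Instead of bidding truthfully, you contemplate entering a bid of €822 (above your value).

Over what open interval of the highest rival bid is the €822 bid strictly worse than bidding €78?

(€78, €822)

If the competing bid is below €78, both bids win at the same price — no difference.
If it is above €822, both bids lose — no difference.
If it lies strictly between €78 and €822, bidding your value loses (payoff 0) while bidding €822 wins at a price above your value (payoff negative).
So the deviation strictly hurts on the open interval (€78, €822).
Truthful bidding weakly dominates here: raising your bid can only win items priced above your value, and lowering it can only forfeit items priced below.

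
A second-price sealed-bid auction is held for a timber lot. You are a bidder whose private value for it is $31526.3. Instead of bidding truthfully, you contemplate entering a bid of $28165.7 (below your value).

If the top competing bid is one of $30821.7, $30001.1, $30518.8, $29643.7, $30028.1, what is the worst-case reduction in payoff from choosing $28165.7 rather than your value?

$1882.6

$30821.7: truthful gives $704.6, deviation gives $0 → loss $704.6.
$30001.1: truthful gives $1525.2, deviation gives $0 → loss $1525.2.
$30518.8: truthful gives $1007.5, deviation gives $0 → loss $1007.5.
$29643.7: truthful gives $1882.6, deviation gives $0 → loss $1882.6.
$30028.1: truthful gives $1498.2, deviation gives $0 → loss $1498.2.
Maximum loss: $1882.6.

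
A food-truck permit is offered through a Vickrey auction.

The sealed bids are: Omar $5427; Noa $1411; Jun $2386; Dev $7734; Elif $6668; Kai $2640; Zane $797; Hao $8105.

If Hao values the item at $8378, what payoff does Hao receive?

$644

Highest bid: Hao at $8105, so Hao wins.
Second-highest bid: Dev at $7734 — that is the price the winner pays.
Hao's payoff = value − price = $8378 − $7734 = $644.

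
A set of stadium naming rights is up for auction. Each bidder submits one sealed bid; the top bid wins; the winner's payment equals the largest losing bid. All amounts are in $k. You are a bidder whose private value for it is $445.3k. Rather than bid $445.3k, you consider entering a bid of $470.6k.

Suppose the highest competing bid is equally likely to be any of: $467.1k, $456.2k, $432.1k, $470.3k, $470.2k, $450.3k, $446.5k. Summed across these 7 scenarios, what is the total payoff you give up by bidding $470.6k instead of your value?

$88.8k

The deviation costs you only when the competing bid falls strictly between $445.3k and $470.6k; elsewhere both bids give the same outcome.
$467.1k: truthful payoff $0k, deviation payoff −$21.8k → loss $21.8k.
$456.2k: truthful payoff $0k, deviation payoff −$10.9k → loss $10.9k.
$432.1k: outcomes coincide → loss $0k.
$470.3k: truthful payoff $0k, deviation payoff −$25k → loss $25k.
$470.2k: truthful payoff $0k, deviation payoff −$24.9k → loss $24.9k.
$450.3k: truthful payoff $0k, deviation payoff −$5k → loss $5k.
$446.5k: truthful payoff $0k, deviation payoff −$1.2k → loss $1.2k.
Total loss = $21.8k + $10.9k + $25k + $24.9k + $5k + $1.2k = $88.8k.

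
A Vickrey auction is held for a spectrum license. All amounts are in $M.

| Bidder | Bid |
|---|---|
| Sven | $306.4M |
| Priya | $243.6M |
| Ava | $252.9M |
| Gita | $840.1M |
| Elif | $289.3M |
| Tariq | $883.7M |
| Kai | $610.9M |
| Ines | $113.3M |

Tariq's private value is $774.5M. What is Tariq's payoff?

−$65.6M

Highest bid: Tariq at $883.7M, so Tariq wins.
Second-highest bid: Gita at $840.1M — that is the price the winner pays.
Tariq's payoff = value − price = $774.5M − $840.1M = −$65.6M.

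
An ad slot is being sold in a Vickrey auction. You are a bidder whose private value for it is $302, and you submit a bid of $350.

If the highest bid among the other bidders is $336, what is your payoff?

Your bid $350 exceeds the highest competing bid $336, so you win.
In a second-price auction the winner pays the second-highest bid, $336.
Payoff = value − price = $302 − $336 = −$34.

−$34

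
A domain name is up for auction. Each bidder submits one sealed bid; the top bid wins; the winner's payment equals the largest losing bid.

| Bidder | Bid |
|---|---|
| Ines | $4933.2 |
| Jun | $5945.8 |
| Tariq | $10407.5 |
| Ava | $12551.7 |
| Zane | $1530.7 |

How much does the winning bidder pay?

Highest bid: Ava at $12551.7, so Ava wins.
Second-highest bid: Tariq at $10407.5 — that is the price the winner pays.

$10407.5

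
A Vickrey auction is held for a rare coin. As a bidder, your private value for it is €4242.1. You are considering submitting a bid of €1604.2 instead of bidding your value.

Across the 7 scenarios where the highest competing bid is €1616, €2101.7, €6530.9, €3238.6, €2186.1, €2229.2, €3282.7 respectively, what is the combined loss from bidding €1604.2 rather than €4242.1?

The deviation costs you only when the competing bid falls strictly between €1604.2 and €4242.1; elsewhere both bids give the same outcome.
€1616: truthful payoff €2626.1, deviation payoff €0 → loss €2626.1.
€2101.7: truthful payoff €2140.4, deviation payoff €0 → loss €2140.4.
€6530.9: outcomes coincide → loss €0.
€3238.6: truthful payoff €1003.5, deviation payoff €0 → loss €1003.5.
€2186.1: truthful payoff €2056, deviation payoff €0 → loss €2056.
€2229.2: truthful payoff €2012.9, deviation payoff €0 → loss €2012.9.
€3282.7: truthful payoff €959.4, deviation payoff €0 → loss €959.4.
Total loss = €2626.1 + €2140.4 + €1003.5 + €2056 + €2012.9 + €959.4 = €10798.3.
In a second-price auction your bid sets only whether you win, not what you pay, so bidding your true value is weakly dominant.

€10798.3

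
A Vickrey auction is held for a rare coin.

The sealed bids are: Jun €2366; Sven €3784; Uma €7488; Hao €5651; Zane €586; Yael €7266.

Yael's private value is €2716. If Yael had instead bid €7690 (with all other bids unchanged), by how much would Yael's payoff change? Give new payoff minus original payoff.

The highest bid among the other bidders is €7488; Yael's bid doesn't change that.
Original bid €7266: Yael is not highest (top rival bid is €7488); payoff €0.
Alternative bid €7690: Yael is highest, pays the top rival bid €7488; payoff €2716 − €7488 = −€4772.
Change in payoff = −€4772 − (€0) = −€4772.

−€4772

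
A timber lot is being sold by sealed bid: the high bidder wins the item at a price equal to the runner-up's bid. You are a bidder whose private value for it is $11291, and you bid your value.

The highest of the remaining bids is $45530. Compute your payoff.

$0

Your bid $11291 is below the highest competing bid $45530, so you lose.
A losing bidder pays nothing and receives nothing: payoff = $0.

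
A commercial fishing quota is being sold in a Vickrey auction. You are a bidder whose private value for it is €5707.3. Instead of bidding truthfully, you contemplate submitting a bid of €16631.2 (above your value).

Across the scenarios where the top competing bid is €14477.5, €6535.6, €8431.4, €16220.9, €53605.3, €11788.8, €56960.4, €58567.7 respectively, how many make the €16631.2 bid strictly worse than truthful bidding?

5

The deviation hurts exactly when the highest competing bid lies strictly between €5707.3 and €16631.2 — overbidding then wins at a price above your value.
€14477.5: inside the interval → strictly worse (loss €8770.2).
€6535.6: inside the interval → strictly worse (loss €828.3).
€8431.4: inside the interval → strictly worse (loss €2724.1).
€16220.9: inside the interval → strictly worse (loss €10513.6).
€53605.3: above both → same outcome either way.
€11788.8: inside the interval → strictly worse (loss €6081.5).
€56960.4: above both → same outcome either way.
€58567.7: above both → same outcome either way.
Count: 5.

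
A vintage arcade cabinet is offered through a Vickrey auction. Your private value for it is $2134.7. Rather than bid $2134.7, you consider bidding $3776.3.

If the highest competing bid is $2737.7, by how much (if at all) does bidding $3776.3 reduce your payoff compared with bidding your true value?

$603

Bidding your value $2134.7: you lose (since $2134.7 < $2737.7). Payoff $0.
Bidding $3776.3: you win and pay $2737.7. Payoff $2134.7 − $2737.7 = −$603.
The competing bid $2737.7 lies between your value and your inflated bid, so overbidding wins an item priced above your value.
Loss from deviating = $0 − (−$603) = $603.
Because the price is fixed by the runner-up's bid, deviating from your value can only change a good outcome into a bad one — never the reverse.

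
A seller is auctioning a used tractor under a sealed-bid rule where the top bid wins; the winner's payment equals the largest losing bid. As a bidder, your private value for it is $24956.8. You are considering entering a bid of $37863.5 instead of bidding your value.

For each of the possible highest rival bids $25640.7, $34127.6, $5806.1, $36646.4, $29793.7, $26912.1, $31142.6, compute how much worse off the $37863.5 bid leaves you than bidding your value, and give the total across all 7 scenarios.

$34522.3

The deviation costs you only when the competing bid falls strictly between $24956.8 and $37863.5; elsewhere both bids give the same outcome.
$25640.7: truthful payoff $0, deviation payoff −$683.9 → loss $683.9.
$34127.6: truthful payoff $0, deviation payoff −$9170.8 → loss $9170.8.
$5806.1: outcomes coincide → loss $0.
$36646.4: truthful payoff $0, deviation payoff −$11689.6 → loss $11689.6.
$29793.7: truthful payoff $0, deviation payoff −$4836.9 → loss $4836.9.
$26912.1: truthful payoff $0, deviation payoff −$1955.3 → loss $1955.3.
$31142.6: truthful payoff $0, deviation payoff −$6185.8 → loss $6185.8.
Total loss = $683.9 + $9170.8 + $11689.6 + $4836.9 + $1955.3 + $6185.8 = $34522.3.
Because the price is fixed by the runner-up's bid, deviating from your value can only change a good outcome into a bad one — never the reverse.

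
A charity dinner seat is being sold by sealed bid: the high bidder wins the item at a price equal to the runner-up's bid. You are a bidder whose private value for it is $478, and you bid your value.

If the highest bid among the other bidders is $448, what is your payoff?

Your bid $478 exceeds the highest competing bid $448, so you win.
In a second-price auction the winner pays the second-highest bid, $448.
Payoff = value − price = $478 − $448 = $30.

$30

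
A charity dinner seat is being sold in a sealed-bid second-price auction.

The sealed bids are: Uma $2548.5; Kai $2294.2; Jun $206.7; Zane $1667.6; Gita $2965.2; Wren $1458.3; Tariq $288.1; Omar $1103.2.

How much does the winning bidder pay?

Highest bid: Gita at $2965.2, so Gita wins.
Second-highest bid: Uma at $2548.5 — that is the price the winner pays.

$2548.5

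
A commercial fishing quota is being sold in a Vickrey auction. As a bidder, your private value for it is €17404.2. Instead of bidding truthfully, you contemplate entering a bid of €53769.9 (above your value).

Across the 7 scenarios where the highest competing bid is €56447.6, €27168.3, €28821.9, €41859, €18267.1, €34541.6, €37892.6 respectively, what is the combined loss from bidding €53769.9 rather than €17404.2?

€84125.3

The deviation costs you only when the competing bid falls strictly between €17404.2 and €53769.9; elsewhere both bids give the same outcome.
€56447.6: outcomes coincide → loss €0.
€27168.3: truthful payoff €0, deviation payoff −€9764.1 → loss €9764.1.
€28821.9: truthful payoff €0, deviation payoff −€11417.7 → loss €11417.7.
€41859: truthful payoff €0, deviation payoff −€24454.8 → loss €24454.8.
€18267.1: truthful payoff €0, deviation payoff −€862.9 → loss €862.9.
€34541.6: truthful payoff €0, deviation payoff −€17137.4 → loss €17137.4.
€37892.6: truthful payoff €0, deviation payoff −€20488.4 → loss €20488.4.
Total loss = €9764.1 + €11417.7 + €24454.8 + €862.9 + €17137.4 + €20488.4 = €84125.3.
Because the price is fixed by the runner-up's bid, deviating from your value can only change a good outcome into a bad one — never the reverse.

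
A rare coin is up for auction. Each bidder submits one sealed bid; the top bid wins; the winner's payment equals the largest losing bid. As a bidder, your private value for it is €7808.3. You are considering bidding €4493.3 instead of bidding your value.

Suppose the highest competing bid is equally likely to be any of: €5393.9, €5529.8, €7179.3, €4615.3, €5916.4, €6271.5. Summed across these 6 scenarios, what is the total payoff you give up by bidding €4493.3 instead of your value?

The deviation costs you only when the competing bid falls strictly between €4493.3 and €7808.3; elsewhere both bids give the same outcome.
€5393.9: truthful payoff €2414.4, deviation payoff €0 → loss €2414.4.
€5529.8: truthful payoff €2278.5, deviation payoff €0 → loss €2278.5.
€7179.3: truthful payoff €629, deviation payoff €0 → loss €629.
€4615.3: truthful payoff €3193, deviation payoff €0 → loss €3193.
€5916.4: truthful payoff €1891.9, deviation payoff €0 → loss €1891.9.
€6271.5: truthful payoff €1536.8, deviation payoff €0 → loss €1536.8.
Total loss = €2414.4 + €2278.5 + €629 + €3193 + €1891.9 + €1536.8 = €11943.6.

€11943.6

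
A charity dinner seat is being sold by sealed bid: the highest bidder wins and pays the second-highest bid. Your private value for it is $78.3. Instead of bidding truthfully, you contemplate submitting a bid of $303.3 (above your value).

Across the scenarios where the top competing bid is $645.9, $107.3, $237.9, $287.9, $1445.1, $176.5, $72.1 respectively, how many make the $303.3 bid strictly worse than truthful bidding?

The deviation hurts exactly when the highest competing bid lies strictly between $78.3 and $303.3 — overbidding then wins at a price above your value.
$645.9: above both → same outcome either way.
$107.3: inside the interval → strictly worse (loss $29).
$237.9: inside the interval → strictly worse (loss $159.6).
$287.9: inside the interval → strictly worse (loss $209.6).
$1445.1: above both → same outcome either way.
$176.5: inside the interval → strictly worse (loss $98.2).
$72.1: below both → same outcome either way.
Count: 4.

4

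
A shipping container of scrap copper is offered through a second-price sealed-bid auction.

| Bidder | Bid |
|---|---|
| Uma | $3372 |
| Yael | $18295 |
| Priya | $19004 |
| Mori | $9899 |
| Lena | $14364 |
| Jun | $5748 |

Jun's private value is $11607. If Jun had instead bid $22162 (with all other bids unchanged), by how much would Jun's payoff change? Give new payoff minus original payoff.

−$7397

The highest bid among the other bidders is $19004; Jun's bid doesn't change that.
Original bid $5748: Jun is not highest (top rival bid is $19004); payoff $0.
Alternative bid $22162: Jun is highest, pays the top rival bid $19004; payoff $11607 − $19004 = −$7397.
Change in payoff = −$7397 − ($0) = −$7397.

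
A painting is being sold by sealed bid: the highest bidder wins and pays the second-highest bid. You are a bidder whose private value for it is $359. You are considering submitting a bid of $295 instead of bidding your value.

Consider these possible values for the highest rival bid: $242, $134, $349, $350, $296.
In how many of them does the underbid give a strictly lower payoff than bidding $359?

The deviation hurts exactly when the highest competing bid lies strictly between $295 and $359 — underbidding then forfeits a profitable win.
$242: below both → same outcome either way.
$134: below both → same outcome either way.
$349: inside the interval → strictly worse (loss $10).
$350: inside the interval → strictly worse (loss $9).
$296: inside the interval → strictly worse (loss $63).
Count: 3.

3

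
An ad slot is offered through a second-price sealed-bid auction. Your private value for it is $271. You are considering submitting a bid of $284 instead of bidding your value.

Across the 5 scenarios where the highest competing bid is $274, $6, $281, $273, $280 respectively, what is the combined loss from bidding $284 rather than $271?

The deviation costs you only when the competing bid falls strictly between $271 and $284; elsewhere both bids give the same outcome.
$274: truthful payoff $0, deviation payoff −$3 → loss $3.
$6: outcomes coincide → loss $0.
$281: truthful payoff $0, deviation payoff −$10 → loss $10.
$273: truthful payoff $0, deviation payoff −$2 → loss $2.
$280: truthful payoff $0, deviation payoff −$9 → loss $9.
Total loss = $3 + $10 + $2 + $9 = $24.

$24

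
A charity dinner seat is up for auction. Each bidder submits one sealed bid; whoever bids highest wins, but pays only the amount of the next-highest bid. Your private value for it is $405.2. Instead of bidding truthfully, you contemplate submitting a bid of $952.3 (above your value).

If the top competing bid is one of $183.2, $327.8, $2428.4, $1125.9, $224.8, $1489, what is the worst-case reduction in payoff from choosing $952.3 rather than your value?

$0

$183.2: same outcome either way → loss $0.
$327.8: same outcome either way → loss $0.
$2428.4: same outcome either way → loss $0.
$1125.9: same outcome either way → loss $0.
$224.8: same outcome either way → loss $0.
$1489: same outcome either way → loss $0.
Maximum loss: $0.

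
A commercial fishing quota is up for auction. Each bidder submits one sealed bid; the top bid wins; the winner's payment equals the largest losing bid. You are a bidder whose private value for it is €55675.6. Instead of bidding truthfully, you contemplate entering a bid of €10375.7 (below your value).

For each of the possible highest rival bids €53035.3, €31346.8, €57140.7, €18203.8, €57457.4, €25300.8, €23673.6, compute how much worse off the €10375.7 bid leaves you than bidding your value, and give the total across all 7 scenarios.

The deviation costs you only when the competing bid falls strictly between €10375.7 and €55675.6; elsewhere both bids give the same outcome.
€53035.3: truthful payoff €2640.3, deviation payoff €0 → loss €2640.3.
€31346.8: truthful payoff €24328.8, deviation payoff €0 → loss €24328.8.
€57140.7: outcomes coincide → loss €0.
€18203.8: truthful payoff €37471.8, deviation payoff €0 → loss €37471.8.
€57457.4: outcomes coincide → loss €0.
€25300.8: truthful payoff €30374.8, deviation payoff €0 → loss €30374.8.
€23673.6: truthful payoff €32002, deviation payoff €0 → loss €32002.
Total loss = €2640.3 + €24328.8 + €37471.8 + €30374.8 + €32002 = €126817.7.
In a second-price auction your bid sets only whether you win, not what you pay, so bidding your true value is weakly dominant.

€126817.7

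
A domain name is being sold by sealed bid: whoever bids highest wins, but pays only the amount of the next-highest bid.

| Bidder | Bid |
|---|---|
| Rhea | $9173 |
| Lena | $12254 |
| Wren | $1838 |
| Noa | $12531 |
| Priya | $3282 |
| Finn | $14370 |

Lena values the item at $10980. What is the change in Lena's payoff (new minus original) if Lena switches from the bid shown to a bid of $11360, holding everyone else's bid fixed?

The highest bid among the other bidders is $14370; Lena's bid doesn't change that.
Original bid $12254: Lena is not highest (top rival bid is $14370); payoff $0.
Alternative bid $11360: Lena is not highest (top rival bid is $14370); payoff $0.
Change in payoff = $0 − ($0) = $0.

$0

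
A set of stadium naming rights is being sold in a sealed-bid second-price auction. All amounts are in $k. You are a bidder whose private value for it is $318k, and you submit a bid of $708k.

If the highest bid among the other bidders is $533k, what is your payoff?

−$215k

Your bid $708k exceeds the highest competing bid $533k, so you win.
In a second-price auction the winner pays the second-highest bid, $533k.
Payoff = value − price = $318k − $533k = −$215k.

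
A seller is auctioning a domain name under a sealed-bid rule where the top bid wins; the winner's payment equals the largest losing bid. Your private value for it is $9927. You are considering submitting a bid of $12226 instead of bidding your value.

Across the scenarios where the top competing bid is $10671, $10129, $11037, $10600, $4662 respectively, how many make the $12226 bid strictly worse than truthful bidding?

The deviation hurts exactly when the highest competing bid lies strictly between $9927 and $12226 — overbidding then wins at a price above your value.
$10671: inside the interval → strictly worse (loss $744).
$10129: inside the interval → strictly worse (loss $202).
$11037: inside the interval → strictly worse (loss $1110).
$10600: inside the interval → strictly worse (loss $673).
$4662: below both → same outcome either way.
Count: 4.

4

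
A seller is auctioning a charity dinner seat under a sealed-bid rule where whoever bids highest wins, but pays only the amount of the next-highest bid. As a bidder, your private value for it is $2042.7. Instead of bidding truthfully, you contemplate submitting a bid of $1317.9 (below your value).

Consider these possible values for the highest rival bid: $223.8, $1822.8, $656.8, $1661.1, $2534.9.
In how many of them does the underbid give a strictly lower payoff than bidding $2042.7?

The deviation hurts exactly when the highest competing bid lies strictly between $1317.9 and $2042.7 — underbidding then forfeits a profitable win.
$223.8: below both → same outcome either way.
$1822.8: inside the interval → strictly worse (loss $219.9).
$656.8: below both → same outcome either way.
$1661.1: inside the interval → strictly worse (loss $381.6).
$2534.9: above both → same outcome either way.
Count: 2.

2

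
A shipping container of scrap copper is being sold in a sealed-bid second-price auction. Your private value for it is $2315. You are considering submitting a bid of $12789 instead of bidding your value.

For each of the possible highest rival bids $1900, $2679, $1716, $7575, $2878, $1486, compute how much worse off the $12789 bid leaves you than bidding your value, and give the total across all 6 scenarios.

$6187

The deviation costs you only when the competing bid falls strictly between $2315 and $12789; elsewhere both bids give the same outcome.
$1900: outcomes coincide → loss $0.
$2679: truthful payoff $0, deviation payoff −$364 → loss $364.
$1716: outcomes coincide → loss $0.
$7575: truthful payoff $0, deviation payoff −$5260 → loss $5260.
$2878: truthful payoff $0, deviation payoff −$563 → loss $563.
$1486: outcomes coincide → loss $0.
Total loss = $364 + $5260 + $563 = $6187.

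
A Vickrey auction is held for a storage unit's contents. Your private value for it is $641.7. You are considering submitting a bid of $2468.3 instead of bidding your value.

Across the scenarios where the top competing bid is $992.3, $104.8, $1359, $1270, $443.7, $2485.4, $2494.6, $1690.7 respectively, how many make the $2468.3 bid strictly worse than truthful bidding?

4

The deviation hurts exactly when the highest competing bid lies strictly between $641.7 and $2468.3 — overbidding then wins at a price above your value.
$992.3: inside the interval → strictly worse (loss $350.6).
$104.8: below both → same outcome either way.
$1359: inside the interval → strictly worse (loss $717.3).
$1270: inside the interval → strictly worse (loss $628.3).
$443.7: below both → same outcome either way.
$2485.4: above both → same outcome either way.
$2494.6: above both → same outcome either way.
$1690.7: inside the interval → strictly worse (loss $1049).
Count: 4.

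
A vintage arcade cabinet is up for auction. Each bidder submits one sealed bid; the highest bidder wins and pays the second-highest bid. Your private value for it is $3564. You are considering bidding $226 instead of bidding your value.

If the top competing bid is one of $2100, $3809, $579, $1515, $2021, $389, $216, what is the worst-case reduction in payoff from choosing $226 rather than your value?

$3175

$2100: truthful gives $1464, deviation gives $0 → loss $1464.
$3809: same outcome either way → loss $0.
$579: truthful gives $2985, deviation gives $0 → loss $2985.
$1515: truthful gives $2049, deviation gives $0 → loss $2049.
$2021: truthful gives $1543, deviation gives $0 → loss $1543.
$389: truthful gives $3175, deviation gives $0 → loss $3175.
$216: same outcome either way → loss $0.
Maximum loss: $3175.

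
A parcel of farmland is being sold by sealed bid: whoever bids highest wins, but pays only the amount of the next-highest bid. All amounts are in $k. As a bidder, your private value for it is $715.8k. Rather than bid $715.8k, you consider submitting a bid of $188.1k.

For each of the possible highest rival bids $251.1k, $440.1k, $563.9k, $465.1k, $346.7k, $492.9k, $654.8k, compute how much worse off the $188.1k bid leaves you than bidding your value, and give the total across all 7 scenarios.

$1796k

The deviation costs you only when the competing bid falls strictly between $188.1k and $715.8k; elsewhere both bids give the same outcome.
$251.1k: truthful payoff $464.7k, deviation payoff $0k → loss $464.7k.
$440.1k: truthful payoff $275.7k, deviation payoff $0k → loss $275.7k.
$563.9k: truthful payoff $151.9k, deviation payoff $0k → loss $151.9k.
$465.1k: truthful payoff $250.7k, deviation payoff $0k → loss $250.7k.
$346.7k: truthful payoff $369.1k, deviation payoff $0k → loss $369.1k.
$492.9k: truthful payoff $222.9k, deviation payoff $0k → loss $222.9k.
$654.8k: truthful payoff $61k, deviation payoff $0k → loss $61k.
Total loss = $464.7k + $275.7k + $151.9k + $250.7k + $369.1k + $222.9k + $61k = $1796k.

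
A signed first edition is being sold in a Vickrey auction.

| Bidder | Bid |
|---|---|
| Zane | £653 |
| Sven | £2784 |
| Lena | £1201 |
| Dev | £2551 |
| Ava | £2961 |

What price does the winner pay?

Highest bid: Ava at £2961, so Ava wins.
Second-highest bid: Sven at £2784 — that is the price the winner pays.

£2784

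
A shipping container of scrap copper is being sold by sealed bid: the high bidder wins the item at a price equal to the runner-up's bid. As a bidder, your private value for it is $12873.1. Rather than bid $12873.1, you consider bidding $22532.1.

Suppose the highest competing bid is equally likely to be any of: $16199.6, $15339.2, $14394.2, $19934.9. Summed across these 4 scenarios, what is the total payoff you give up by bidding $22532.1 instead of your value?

$14375.5

The deviation costs you only when the competing bid falls strictly between $12873.1 and $22532.1; elsewhere both bids give the same outcome.
$16199.6: truthful payoff $0, deviation payoff −$3326.5 → loss $3326.5.
$15339.2: truthful payoff $0, deviation payoff −$2466.1 → loss $2466.1.
$14394.2: truthful payoff $0, deviation payoff −$1521.1 → loss $1521.1.
$19934.9: truthful payoff $0, deviation payoff −$7061.8 → loss $7061.8.
Total loss = $3326.5 + $2466.1 + $1521.1 + $7061.8 = $14375.5.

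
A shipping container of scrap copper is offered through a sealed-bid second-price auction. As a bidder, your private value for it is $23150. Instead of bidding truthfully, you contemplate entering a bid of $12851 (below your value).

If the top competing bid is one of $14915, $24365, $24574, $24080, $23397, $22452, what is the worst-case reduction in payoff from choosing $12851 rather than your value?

$14915: truthful gives $8235, deviation gives $0 → loss $8235.
$24365: same outcome either way → loss $0.
$24574: same outcome either way → loss $0.
$24080: same outcome either way → loss $0.
$23397: same outcome either way → loss $0.
$22452: truthful gives $698, deviation gives $0 → loss $698.
Maximum loss: $8235.

$8235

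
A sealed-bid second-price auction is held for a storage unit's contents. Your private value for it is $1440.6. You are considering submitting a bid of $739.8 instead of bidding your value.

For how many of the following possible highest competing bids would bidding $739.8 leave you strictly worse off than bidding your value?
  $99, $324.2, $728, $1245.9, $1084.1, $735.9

2

The deviation hurts exactly when the highest competing bid lies strictly between $739.8 and $1440.6 — underbidding then forfeits a profitable win.
$99: below both → same outcome either way.
$324.2: below both → same outcome either way.
$728: below both → same outcome either way.
$1245.9: inside the interval → strictly worse (loss $194.7).
$1084.1: inside the interval → strictly worse (loss $356.5).
$735.9: below both → same outcome either way.
Count: 2.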